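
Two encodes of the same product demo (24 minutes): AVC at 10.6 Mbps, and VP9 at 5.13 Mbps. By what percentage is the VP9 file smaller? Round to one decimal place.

51.6%

24 min = 1440 s
AVC: 10.600 Mbps × 1440 s = 15264.0 Mb = 1.908 GB.
VP9: 5.130 Mbps × 1440 s = 7387.2 Mb = 0.923 GB.
Reduction: (1 − 0.923/1.908) × 100 = 51.60%.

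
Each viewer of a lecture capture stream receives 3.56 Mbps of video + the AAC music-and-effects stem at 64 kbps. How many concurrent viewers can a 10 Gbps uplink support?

2759

Audio: 64 kbps = 0.064 Mbps.
Per-viewer media rate: 3.624 Mbps.
10 Gbps = 10,000 Mbps; 10,000 / 3.624 = 2759.38 → 2759 viewers.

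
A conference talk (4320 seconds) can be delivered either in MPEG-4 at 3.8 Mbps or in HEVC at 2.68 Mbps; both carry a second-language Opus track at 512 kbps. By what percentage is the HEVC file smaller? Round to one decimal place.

26.0%

Audio: 512 kbps = 0.512 Mbps.
MPEG-4: 4.312 Mbps × 4320 s = 18627.8 Mb = 2.328 GB.
HEVC: 3.192 Mbps × 4320 s = 13789.4 Mb = 1.724 GB.
Reduction: (1 − 1.724/2.328) × 100 = 25.97%.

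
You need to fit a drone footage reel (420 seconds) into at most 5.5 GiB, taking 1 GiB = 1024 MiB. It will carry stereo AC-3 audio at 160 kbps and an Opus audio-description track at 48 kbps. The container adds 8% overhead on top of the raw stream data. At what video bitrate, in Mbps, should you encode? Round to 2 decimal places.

Budget: 5.5 GiB = 47244.6 Mb.
Stream payload after overhead: 47244.6 / 1.08 = 43745.0 Mb.
Total bitrate budget: 43745.0 Mb / 420 s = 104.155 Mbps.
Audio total: 160 + 48 = 208 kbps = 0.208 Mbps.
Video: 104.155 − 0.208 = 103.947 Mbps.

103.95 Mbps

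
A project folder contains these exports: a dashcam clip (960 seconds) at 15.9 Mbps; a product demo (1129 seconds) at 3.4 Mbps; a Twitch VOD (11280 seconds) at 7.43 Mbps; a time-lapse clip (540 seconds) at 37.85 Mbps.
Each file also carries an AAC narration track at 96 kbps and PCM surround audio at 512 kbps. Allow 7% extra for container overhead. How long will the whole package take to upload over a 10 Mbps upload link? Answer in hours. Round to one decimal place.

3.9 hours

Audio total: 96 + 512 = 608 kbps = 0.608 Mbps.
dashcam clip: 16.508 Mbps × 960 s × 1.07 = 16957.0 Mb
product demo: 4.008 Mbps × 1129 s × 1.07 = 4841.8 Mb
Twitch VOD: 8.038 Mbps × 11280 s × 1.07 = 97015.4 Mb
time-lapse clip: 38.458 Mbps × 540 s × 1.07 = 22221.0 Mb
Total: 141035.3 Mb = 17629.4 MB.
At 10 Mbps: 141035.3 / 10 = 14104 s ≈ 3.92 hours.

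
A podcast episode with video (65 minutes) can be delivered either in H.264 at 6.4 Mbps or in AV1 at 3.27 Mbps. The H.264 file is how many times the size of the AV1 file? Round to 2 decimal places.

1.96

65 min = 3900 s
H.264: 6.400 Mbps × 3900 s = 24960.0 Mb = 3.120 GB.
AV1: 3.270 Mbps × 3900 s = 12753.0 Mb = 1.594 GB.
Ratio: 3.120 / 1.594 = 1.957.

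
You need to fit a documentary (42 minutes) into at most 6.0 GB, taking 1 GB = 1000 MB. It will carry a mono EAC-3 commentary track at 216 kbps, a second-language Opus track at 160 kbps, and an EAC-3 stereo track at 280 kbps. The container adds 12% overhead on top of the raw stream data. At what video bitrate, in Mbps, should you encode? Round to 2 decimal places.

Budget: 6.0 GB = 48000.0 Mb.
Stream payload after overhead: 48000.0 / 1.12 = 42857.1 Mb.
42 min = 2520 s
Total bitrate budget: 42857.1 Mb / 2520 s = 17.007 Mbps.
Audio total: 216 + 160 + 280 = 656 kbps = 0.656 Mbps.
Video: 17.007 − 0.656 = 16.351 Mbps.

16.35 Mbps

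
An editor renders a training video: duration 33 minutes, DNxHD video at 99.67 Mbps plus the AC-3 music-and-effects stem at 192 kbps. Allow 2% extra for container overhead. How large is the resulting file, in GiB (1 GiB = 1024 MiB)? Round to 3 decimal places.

23.479 GiB

33 min = 1980 s
Audio: 192 kbps = 0.192 Mbps.
Total bitrate: 99.67 + 0.192 = 99.862 Mbps.
Stream data: 99.862 Mbps × 1980 s = 197726.8 Mb.
With 2% container overhead: ×1.02.
201,681 Mb = 25,210,161,900 bytes ÷ 1,073,741,824 = 23.48 GiB.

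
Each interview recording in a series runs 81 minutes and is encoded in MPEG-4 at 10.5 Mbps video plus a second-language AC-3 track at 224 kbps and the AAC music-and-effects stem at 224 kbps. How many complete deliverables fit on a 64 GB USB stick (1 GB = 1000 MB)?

81 min = 4860 s
Audio total: 224 + 224 = 448 kbps = 0.448 Mbps.
Total bitrate: 10.948 Mbps.
Per item: 10.948 Mbps × 4860 s = 53,207 Mb = 6,651 MB.
Capacity: 64 GB = 512,000 Mb; 9.62 items → 9 complete.

9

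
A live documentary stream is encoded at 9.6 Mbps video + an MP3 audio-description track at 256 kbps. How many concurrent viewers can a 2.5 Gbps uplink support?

253

Audio: 256 kbps = 0.256 Mbps.
Per-viewer media rate: 9.856 Mbps.
2.5 Gbps = 2,500 Mbps; 2,500 / 9.856 = 253.65 → 253 viewers.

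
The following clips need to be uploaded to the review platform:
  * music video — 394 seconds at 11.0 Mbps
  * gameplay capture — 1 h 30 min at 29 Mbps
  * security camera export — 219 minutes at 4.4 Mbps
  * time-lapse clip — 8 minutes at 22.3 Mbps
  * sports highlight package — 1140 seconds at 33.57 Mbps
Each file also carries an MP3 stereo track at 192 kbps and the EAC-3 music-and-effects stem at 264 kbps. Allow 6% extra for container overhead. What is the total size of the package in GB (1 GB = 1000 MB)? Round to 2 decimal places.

36.72 GB

Audio total: 192 + 264 = 456 kbps = 0.456 Mbps.
music video: 11.456 Mbps × 394 s × 1.06 = 4784.5 Mb
gameplay capture: 29.456 Mbps × 5400 s × 1.06 = 168606.1 Mb
security camera export: 4.856 Mbps × 13140 s × 1.06 = 67636.3 Mb
time-lapse clip: 22.756 Mbps × 480 s × 1.06 = 11578.3 Mb
sports highlight package: 34.026 Mbps × 1140 s × 1.06 = 41117.0 Mb
Total: 293722.2 Mb = 36715.3 MB.
= 36.72 GB.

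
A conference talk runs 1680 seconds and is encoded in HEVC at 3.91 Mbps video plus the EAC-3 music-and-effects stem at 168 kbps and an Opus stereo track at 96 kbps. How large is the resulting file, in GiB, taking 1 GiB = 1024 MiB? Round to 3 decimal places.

Audio total: 168 + 96 = 264 kbps = 0.264 Mbps.
Total bitrate: 3.91 + 0.264 = 4.174 Mbps.
Stream data: 4.174 Mbps × 1680 s = 7012.3 Mb.
7,012 Mb = 876,540,000 bytes ÷ 1,073,741,824 = 0.8163 GiB.

0.816 GiB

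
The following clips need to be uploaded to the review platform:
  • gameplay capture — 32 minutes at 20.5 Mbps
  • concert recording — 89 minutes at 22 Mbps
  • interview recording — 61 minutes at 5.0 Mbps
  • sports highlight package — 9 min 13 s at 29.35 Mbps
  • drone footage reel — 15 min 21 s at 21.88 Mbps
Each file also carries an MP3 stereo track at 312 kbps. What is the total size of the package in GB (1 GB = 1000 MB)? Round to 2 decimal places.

Audio: 312 kbps = 0.312 Mbps.
gameplay capture: 20.812 Mbps × 1920 s = 39959.0 Mb
concert recording: 22.312 Mbps × 5340 s = 119146.1 Mb
interview recording: 5.312 Mbps × 3660 s = 19441.9 Mb
sports highlight package: 29.662 Mbps × 553 s = 16403.1 Mb
drone footage reel: 22.192 Mbps × 921 s = 20438.8 Mb
Total: 215389.0 Mb = 26923.6 MB.
= 26.92 GB.

26.92 GB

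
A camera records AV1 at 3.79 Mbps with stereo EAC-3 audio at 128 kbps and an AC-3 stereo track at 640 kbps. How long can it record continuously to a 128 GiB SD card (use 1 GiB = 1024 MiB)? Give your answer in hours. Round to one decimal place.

Audio total: 128 + 640 = 768 kbps = 0.768 Mbps.
Total bitrate: 3.79 + 0.768 = 4.558 Mbps.
Capacity: 128 GiB = 1,099,512 Mb.
Recording time: 1,099,512 / 4.558 = 241,227 s ≈ 67.0 hours.

67.0 hours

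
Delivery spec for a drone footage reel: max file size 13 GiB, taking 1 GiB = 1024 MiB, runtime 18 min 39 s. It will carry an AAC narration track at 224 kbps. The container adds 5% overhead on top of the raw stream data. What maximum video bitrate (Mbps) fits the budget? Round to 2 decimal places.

Budget: 13 GiB = 111669.1 Mb.
Stream payload after overhead: 111669.1 / 1.05 = 106351.6 Mb.
18 min 39 s = 1119 s
Total bitrate budget: 106351.6 Mb / 1119 s = 95.042 Mbps.
Audio: 224 kbps = 0.224 Mbps.
Video: 95.042 − 0.224 = 94.818 Mbps.

94.82 Mbps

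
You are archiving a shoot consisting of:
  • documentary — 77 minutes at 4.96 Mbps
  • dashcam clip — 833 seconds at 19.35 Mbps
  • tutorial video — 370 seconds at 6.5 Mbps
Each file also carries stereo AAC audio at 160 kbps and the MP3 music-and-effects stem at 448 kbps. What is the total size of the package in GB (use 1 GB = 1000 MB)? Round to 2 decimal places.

5.62 GB

Audio total: 160 + 448 = 608 kbps = 0.608 Mbps.
documentary: 5.568 Mbps × 4620 s = 25724.2 Mb
dashcam clip: 19.958 Mbps × 833 s = 16625.0 Mb
tutorial video: 7.108 Mbps × 370 s = 2630.0 Mb
Total: 44979.1 Mb = 5622.4 MB.
= 5.622 GB.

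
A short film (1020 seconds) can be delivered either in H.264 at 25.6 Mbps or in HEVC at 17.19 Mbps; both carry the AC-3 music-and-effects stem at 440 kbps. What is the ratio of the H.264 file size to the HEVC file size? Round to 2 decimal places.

Audio: 440 kbps = 0.440 Mbps.
H.264: 26.040 Mbps × 1020 s = 26560.8 Mb = 3.320 GB.
HEVC: 17.630 Mbps × 1020 s = 17982.6 Mb = 2.248 GB.
Ratio: 3.320 / 2.248 = 1.477.

1.48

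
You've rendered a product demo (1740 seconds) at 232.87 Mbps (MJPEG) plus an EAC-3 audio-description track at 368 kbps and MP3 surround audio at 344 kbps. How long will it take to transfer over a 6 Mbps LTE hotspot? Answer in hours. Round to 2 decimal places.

Audio total: 368 + 344 = 712 kbps = 0.712 Mbps.
Total bitrate: 233.582 Mbps.
File: 233.582 Mbps × 1740 s = 406432.7 Mb.
At 6 Mbps: 406432.7 / 6 = 67738.8 s ≈ 18.8 hours.

18.82 hours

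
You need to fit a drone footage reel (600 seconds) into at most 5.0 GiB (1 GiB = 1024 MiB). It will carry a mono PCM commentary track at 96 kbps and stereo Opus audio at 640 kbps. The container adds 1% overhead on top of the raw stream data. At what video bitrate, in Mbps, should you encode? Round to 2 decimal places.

70.14 Mbps

Budget: 5.0 GiB = 42949.7 Mb.
Stream payload after overhead: 42949.7 / 1.01 = 42524.4 Mb.
Total bitrate budget: 42524.4 Mb / 600 s = 70.874 Mbps.
Audio total: 96 + 640 = 736 kbps = 0.736 Mbps.
Video: 70.874 − 0.736 = 70.138 Mbps.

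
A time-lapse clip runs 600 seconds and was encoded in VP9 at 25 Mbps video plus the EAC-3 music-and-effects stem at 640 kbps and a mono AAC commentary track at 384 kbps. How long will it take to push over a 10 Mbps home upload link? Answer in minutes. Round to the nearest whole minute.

Audio total: 640 + 384 = 1024 kbps = 1.024 Mbps.
Total bitrate: 26.024 Mbps.
File: 26.024 Mbps × 600 s = 15614.4 Mb.
At 10 Mbps: 15614.4 / 10 = 1561.4 s ≈ 26 minutes.

26 minutes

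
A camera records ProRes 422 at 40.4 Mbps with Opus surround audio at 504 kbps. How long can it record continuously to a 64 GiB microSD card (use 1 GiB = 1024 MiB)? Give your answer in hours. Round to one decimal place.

Audio: 504 kbps = 0.504 Mbps.
Total bitrate: 40.4 + 0.504 = 40.904 Mbps.
Capacity: 64 GiB = 549,756 Mb.
Recording time: 549,756 / 40.904 = 13,440 s ≈ 3.73 hours.

3.7 hours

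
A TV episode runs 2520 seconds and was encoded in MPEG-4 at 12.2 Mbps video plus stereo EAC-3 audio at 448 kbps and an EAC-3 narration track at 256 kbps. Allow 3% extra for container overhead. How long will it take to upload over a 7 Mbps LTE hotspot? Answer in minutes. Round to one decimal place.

Audio total: 448 + 256 = 704 kbps = 0.704 Mbps.
Total bitrate: 12.904 Mbps.
File: 12.904 Mbps × 2520 s = 32518.1 Mb.
With 3% container overhead: ×1.03. → 33493.6 Mb.
At 7 Mbps: 33493.6 / 7 = 4784.8 s ≈ 79.7 minutes.

79.7 minutes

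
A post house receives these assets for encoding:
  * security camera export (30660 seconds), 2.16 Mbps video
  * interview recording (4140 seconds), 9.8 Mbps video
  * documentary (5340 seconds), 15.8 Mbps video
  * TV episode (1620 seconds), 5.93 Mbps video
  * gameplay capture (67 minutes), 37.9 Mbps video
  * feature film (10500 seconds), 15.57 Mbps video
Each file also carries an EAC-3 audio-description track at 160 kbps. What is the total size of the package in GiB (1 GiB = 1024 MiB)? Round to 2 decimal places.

Audio: 160 kbps = 0.160 Mbps.
security camera export: 2.320 Mbps × 30660 s = 71131.2 Mb
interview recording: 9.960 Mbps × 4140 s = 41234.4 Mb
documentary: 15.960 Mbps × 5340 s = 85226.4 Mb
TV episode: 6.090 Mbps × 1620 s = 9865.8 Mb
gameplay capture: 38.060 Mbps × 4020 s = 153001.2 Mb
feature film: 15.730 Mbps × 10500 s = 165165.0 Mb
Total: 525624.0 Mb = 65703.0 MB.
= 61.19 GiB.

61.19 GiB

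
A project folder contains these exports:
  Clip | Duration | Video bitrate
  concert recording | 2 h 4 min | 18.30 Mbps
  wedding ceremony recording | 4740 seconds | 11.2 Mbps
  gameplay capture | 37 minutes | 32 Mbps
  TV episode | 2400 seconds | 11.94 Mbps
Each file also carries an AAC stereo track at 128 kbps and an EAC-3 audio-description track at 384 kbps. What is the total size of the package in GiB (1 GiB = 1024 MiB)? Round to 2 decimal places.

34.64 GiB

Audio total: 128 + 384 = 512 kbps = 0.512 Mbps.
concert recording: 18.812 Mbps × 7440 s = 139961.3 Mb
wedding ceremony recording: 11.712 Mbps × 4740 s = 55514.9 Mb
gameplay capture: 32.512 Mbps × 2220 s = 72176.6 Mb
TV episode: 12.452 Mbps × 2400 s = 29884.8 Mb
Total: 297537.6 Mb = 37192.2 MB.
= 34.64 GiB.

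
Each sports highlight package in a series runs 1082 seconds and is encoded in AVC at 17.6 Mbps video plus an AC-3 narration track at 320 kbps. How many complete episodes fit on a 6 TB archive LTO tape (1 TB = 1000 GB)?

2475

Audio: 320 kbps = 0.320 Mbps.
Total bitrate: 17.920 Mbps.
Per item: 17.920 Mbps × 1082 s = 19,389 Mb = 2,424 MB.
Capacity: 6 TB = 48,000,000 Mb; 2475.57 items → 2475 complete.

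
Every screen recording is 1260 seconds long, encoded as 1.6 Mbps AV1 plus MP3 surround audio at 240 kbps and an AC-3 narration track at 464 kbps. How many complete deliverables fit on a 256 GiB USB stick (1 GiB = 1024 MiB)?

Audio total: 240 + 464 = 704 kbps = 0.704 Mbps.
Total bitrate: 2.304 Mbps.
Per item: 2.304 Mbps × 1260 s = 2,903 Mb = 362.9 MB.
Capacity: 256 GiB = 2,199,023 Mb; 757.49 items → 757 complete.

757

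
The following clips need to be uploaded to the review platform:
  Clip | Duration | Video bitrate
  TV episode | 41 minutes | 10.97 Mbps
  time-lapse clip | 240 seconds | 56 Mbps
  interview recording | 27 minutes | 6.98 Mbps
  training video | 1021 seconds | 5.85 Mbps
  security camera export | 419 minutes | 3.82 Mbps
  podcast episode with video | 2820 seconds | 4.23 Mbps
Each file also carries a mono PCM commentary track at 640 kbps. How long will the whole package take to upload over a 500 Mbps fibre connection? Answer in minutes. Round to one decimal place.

Audio: 640 kbps = 0.640 Mbps.
TV episode: 11.610 Mbps × 2460 s = 28560.6 Mb
time-lapse clip: 56.640 Mbps × 240 s = 13593.6 Mb
interview recording: 7.620 Mbps × 1620 s = 12344.4 Mb
training video: 6.490 Mbps × 1021 s = 6626.3 Mb
security camera export: 4.460 Mbps × 25140 s = 112124.4 Mb
podcast episode with video: 4.870 Mbps × 2820 s = 13733.4 Mb
Total: 186982.7 Mb = 23372.8 MB.
At 500 Mbps: 186982.7 / 500 = 374 s ≈ 6.23 minutes.

6.2 minutes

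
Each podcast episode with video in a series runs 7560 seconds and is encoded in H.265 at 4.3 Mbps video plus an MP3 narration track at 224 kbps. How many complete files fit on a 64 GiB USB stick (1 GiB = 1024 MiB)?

Audio: 224 kbps = 0.224 Mbps.
Total bitrate: 4.524 Mbps.
Per item: 4.524 Mbps × 7560 s = 34,201 Mb = 4,275 MB.
Capacity: 64 GiB = 549,756 Mb; 16.07 items → 16 complete.

16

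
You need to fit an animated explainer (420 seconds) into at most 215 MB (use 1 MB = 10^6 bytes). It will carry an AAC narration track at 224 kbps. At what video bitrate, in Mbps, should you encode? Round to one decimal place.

3.9 Mbps

Budget: 215 MB = 1720.0 Mb.
Total bitrate budget: 1720.0 Mb / 420 s = 4.095 Mbps.
Audio: 224 kbps = 0.224 Mbps.
Video: 4.095 − 0.224 = 3.871 Mbps.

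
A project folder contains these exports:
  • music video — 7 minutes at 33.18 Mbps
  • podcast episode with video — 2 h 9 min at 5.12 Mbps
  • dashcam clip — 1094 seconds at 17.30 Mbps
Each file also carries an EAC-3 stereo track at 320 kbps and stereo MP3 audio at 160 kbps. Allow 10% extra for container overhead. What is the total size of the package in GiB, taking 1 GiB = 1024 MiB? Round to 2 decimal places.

Audio total: 320 + 160 = 480 kbps = 0.480 Mbps.
music video: 33.660 Mbps × 420 s × 1.10 = 15550.9 Mb
podcast episode with video: 5.600 Mbps × 7740 s × 1.10 = 47678.4 Mb
dashcam clip: 17.780 Mbps × 1094 s × 1.10 = 21396.5 Mb
Total: 84625.8 Mb = 10578.2 MB.
= 9.852 GiB.

9.85 GiB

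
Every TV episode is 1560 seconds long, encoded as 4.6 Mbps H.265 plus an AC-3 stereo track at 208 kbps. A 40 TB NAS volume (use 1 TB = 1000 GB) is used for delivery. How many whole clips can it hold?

42663

Audio: 208 kbps = 0.208 Mbps.
Total bitrate: 4.808 Mbps.
Per item: 4.808 Mbps × 1560 s = 7,500 Mb = 937.6 MB.
Capacity: 40 TB = 320,000,000 Mb; 42663.94 items → 42663 complete.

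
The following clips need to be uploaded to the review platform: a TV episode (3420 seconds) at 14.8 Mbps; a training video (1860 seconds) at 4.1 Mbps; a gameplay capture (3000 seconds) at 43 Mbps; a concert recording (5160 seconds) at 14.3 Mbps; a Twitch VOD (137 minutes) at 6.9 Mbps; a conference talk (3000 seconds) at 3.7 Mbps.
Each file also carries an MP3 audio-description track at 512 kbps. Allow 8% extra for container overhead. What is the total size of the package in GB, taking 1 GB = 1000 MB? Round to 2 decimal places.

Audio: 512 kbps = 0.512 Mbps.
TV episode: 15.312 Mbps × 3420 s × 1.08 = 56556.4 Mb
training video: 4.612 Mbps × 1860 s × 1.08 = 9264.6 Mb
gameplay capture: 43.512 Mbps × 3000 s × 1.08 = 140978.9 Mb
concert recording: 14.812 Mbps × 5160 s × 1.08 = 82544.3 Mb
Twitch VOD: 7.412 Mbps × 8220 s × 1.08 = 65800.8 Mb
conference talk: 4.212 Mbps × 3000 s × 1.08 = 13646.9 Mb
Total: 368791.8 Mb = 46099.0 MB.
= 46.10 GB.

46.10 GB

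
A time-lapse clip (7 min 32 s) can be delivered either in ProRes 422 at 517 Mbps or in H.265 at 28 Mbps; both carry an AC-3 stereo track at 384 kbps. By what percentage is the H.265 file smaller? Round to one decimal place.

94.5%

7 min 32 s = 452 s
Audio: 384 kbps = 0.384 Mbps.
ProRes 422: 517.384 Mbps × 452 s = 233857.6 Mb = 29.232 GB.
H.265: 28.384 Mbps × 452 s = 12829.6 Mb = 1.604 GB.
Reduction: (1 − 1.604/29.232) × 100 = 94.51%.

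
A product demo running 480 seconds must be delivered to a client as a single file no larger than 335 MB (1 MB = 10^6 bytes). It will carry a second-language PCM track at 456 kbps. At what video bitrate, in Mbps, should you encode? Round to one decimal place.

5.1 Mbps

Budget: 335 MB = 2680.0 Mb.
Total bitrate budget: 2680.0 Mb / 480 s = 5.583 Mbps.
Audio: 456 kbps = 0.456 Mbps.
Video: 5.583 − 0.456 = 5.127 Mbps.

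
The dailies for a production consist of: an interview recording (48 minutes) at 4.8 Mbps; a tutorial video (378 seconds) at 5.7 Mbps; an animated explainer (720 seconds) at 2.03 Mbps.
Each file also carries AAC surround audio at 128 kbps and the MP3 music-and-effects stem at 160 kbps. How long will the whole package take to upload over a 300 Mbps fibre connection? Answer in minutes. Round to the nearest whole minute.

Audio total: 128 + 160 = 288 kbps = 0.288 Mbps.
interview recording: 5.088 Mbps × 2880 s = 14653.4 Mb
tutorial video: 5.988 Mbps × 378 s = 2263.5 Mb
animated explainer: 2.318 Mbps × 720 s = 1669.0 Mb
Total: 18585.9 Mb = 2323.2 MB.
At 300 Mbps: 18585.9 / 300 = 62 s ≈ 1.03 minutes.

1 minutes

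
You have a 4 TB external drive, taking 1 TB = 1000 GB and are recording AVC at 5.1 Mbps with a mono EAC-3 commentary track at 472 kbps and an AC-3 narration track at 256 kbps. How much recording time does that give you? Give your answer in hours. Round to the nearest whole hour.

1525 hours

Audio total: 472 + 256 = 728 kbps = 0.728 Mbps.
Total bitrate: 5.1 + 0.728 = 5.828 Mbps.
Capacity: 4 TB = 32,000,000 Mb.
Recording time: 32,000,000 / 5.828 = 5,490,734 s ≈ 1,525 hours.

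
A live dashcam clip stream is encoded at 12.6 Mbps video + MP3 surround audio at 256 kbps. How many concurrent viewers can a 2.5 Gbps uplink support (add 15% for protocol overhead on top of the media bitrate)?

Audio: 256 kbps = 0.256 Mbps.
Per-viewer media rate: 12.856 Mbps.
On the wire with 15% overhead: 14.784 Mbps.
2.5 Gbps = 2,500 Mbps; 2,500 / 14.784 = 169.10 → 169 viewers.

169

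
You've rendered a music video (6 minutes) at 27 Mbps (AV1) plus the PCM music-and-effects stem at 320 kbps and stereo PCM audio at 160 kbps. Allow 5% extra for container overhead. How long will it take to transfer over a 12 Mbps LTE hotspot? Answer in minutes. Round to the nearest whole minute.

6 min = 360 s
Audio total: 320 + 160 = 480 kbps = 0.480 Mbps.
Total bitrate: 27.480 Mbps.
File: 27.480 Mbps × 360 s = 9892.8 Mb.
With 5% container overhead: ×1.05. → 10387.4 Mb.
At 12 Mbps: 10387.4 / 12 = 865.6 s ≈ 14.4 minutes.

14 minutes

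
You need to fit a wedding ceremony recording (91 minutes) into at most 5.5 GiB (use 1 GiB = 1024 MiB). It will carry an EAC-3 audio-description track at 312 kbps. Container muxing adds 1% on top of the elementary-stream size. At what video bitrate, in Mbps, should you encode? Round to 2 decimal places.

8.26 Mbps

Budget: 5.5 GiB = 47244.6 Mb.
Stream payload after overhead: 47244.6 / 1.01 = 46776.9 Mb.
91 min = 5460 s
Total bitrate budget: 46776.9 Mb / 5460 s = 8.567 Mbps.
Audio: 312 kbps = 0.312 Mbps.
Video: 8.567 − 0.312 = 8.255 Mbps.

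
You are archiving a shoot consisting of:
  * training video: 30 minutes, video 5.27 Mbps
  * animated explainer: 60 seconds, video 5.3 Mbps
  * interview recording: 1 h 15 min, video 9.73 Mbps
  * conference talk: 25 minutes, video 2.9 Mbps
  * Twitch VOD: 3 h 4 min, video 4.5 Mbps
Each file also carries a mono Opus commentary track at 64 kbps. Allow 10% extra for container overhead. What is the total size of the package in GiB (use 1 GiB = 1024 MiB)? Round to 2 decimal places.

13.94 GiB

Audio: 64 kbps = 0.064 Mbps.
training video: 5.334 Mbps × 1800 s × 1.10 = 10561.3 Mb
animated explainer: 5.364 Mbps × 60 s × 1.10 = 354.0 Mb
interview recording: 9.794 Mbps × 4500 s × 1.10 = 48480.3 Mb
conference talk: 2.964 Mbps × 1500 s × 1.10 = 4890.6 Mb
Twitch VOD: 4.564 Mbps × 11040 s × 1.10 = 55425.2 Mb
Total: 119711.5 Mb = 14963.9 MB.
= 13.94 GiB.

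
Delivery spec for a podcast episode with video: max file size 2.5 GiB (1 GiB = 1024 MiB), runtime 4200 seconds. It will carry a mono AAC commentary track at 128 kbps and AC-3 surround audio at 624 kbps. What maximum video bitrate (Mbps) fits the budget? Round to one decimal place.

4.4 Mbps

Budget: 2.5 GiB = 21474.8 Mb.
Total bitrate budget: 21474.8 Mb / 4200 s = 5.113 Mbps.
Audio total: 128 + 624 = 752 kbps = 0.752 Mbps.
Video: 5.113 − 0.752 = 4.361 Mbps.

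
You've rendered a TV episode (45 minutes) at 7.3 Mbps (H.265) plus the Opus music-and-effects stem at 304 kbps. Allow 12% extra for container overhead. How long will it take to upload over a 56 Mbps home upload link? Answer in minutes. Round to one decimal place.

45 min = 2700 s
Audio: 304 kbps = 0.304 Mbps.
Total bitrate: 7.604 Mbps.
File: 7.604 Mbps × 2700 s = 20530.8 Mb.
With 12% container overhead: ×1.12. → 22994.5 Mb.
At 56 Mbps: 22994.5 / 56 = 410.6 s ≈ 6.84 minutes.

6.8 minutes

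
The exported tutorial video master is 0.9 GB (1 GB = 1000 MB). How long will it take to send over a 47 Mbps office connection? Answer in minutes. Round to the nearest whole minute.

3 minutes

File: 0.9 GB = 7200.0 Mb.
At 47 Mbps: 7200.0 / 47 = 153.2 s ≈ 2.55 minutes.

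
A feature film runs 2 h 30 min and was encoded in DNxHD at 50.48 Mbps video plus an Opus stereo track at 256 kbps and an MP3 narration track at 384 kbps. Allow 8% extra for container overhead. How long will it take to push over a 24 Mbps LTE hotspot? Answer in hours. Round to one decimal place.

2 h 30 min = 150 min = 9000 s
Audio total: 256 + 384 = 640 kbps = 0.640 Mbps.
Total bitrate: 51.120 Mbps.
File: 51.120 Mbps × 9000 s = 460080.0 Mb.
With 8% container overhead: ×1.08. → 496886.4 Mb.
At 24 Mbps: 496886.4 / 24 = 20703.6 s ≈ 5.75 hours.

5.8 hours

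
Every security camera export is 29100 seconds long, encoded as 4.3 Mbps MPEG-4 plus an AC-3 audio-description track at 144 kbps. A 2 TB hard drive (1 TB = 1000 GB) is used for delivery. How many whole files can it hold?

Audio: 144 kbps = 0.144 Mbps.
Total bitrate: 4.444 Mbps.
Per item: 4.444 Mbps × 29100 s = 129,320 Mb = 16,165 MB.
Capacity: 2 TB = 16,000,000 Mb; 123.72 items → 123 complete.

123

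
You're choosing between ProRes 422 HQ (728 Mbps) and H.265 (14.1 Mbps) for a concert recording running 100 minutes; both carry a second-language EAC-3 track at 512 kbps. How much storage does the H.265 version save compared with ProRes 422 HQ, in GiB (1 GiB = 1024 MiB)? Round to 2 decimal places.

498.65 GiB

100 min = 6000 s
Audio: 512 kbps = 0.512 Mbps.
ProRes 422 HQ: 728.512 Mbps × 6000 s = 4371072.0 Mb = 508.860 GiB.
H.265: 14.612 Mbps × 6000 s = 87672.0 Mb = 10.206 GiB.
Saving: 508.860 − 10.206 = 498.653 GiB.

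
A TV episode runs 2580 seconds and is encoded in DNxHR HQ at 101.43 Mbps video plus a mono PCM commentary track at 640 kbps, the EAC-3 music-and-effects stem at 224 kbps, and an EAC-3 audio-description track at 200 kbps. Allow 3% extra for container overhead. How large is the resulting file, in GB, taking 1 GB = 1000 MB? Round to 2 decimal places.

34.05 GB

Audio total: 640 + 224 + 200 = 1064 kbps = 1.064 Mbps.
Total bitrate: 101.43 + 1.064 = 102.494 Mbps.
Stream data: 102.494 Mbps × 2580 s = 264434.5 Mb.
With 3% container overhead: ×1.03.
272,368 Mb ÷ 8 = 34,046 MB → 34.05 GB.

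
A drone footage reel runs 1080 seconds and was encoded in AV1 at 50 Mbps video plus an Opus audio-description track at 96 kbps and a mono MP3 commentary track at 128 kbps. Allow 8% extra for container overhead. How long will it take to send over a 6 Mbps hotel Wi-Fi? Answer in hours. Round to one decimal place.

2.7 hours

Audio total: 96 + 128 = 224 kbps = 0.224 Mbps.
Total bitrate: 50.224 Mbps.
File: 50.224 Mbps × 1080 s = 54241.9 Mb.
With 8% container overhead: ×1.08. → 58581.3 Mb.
At 6 Mbps: 58581.3 / 6 = 9763.5 s ≈ 2.71 hours.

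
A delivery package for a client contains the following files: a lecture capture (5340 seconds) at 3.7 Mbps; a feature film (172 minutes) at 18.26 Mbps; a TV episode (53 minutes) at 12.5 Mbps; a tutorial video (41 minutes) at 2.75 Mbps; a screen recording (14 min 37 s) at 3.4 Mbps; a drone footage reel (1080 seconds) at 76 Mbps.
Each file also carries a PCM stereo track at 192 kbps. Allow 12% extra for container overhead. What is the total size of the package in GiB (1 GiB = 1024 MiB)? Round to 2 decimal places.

44.88 GiB

Audio: 192 kbps = 0.192 Mbps.
lecture capture: 3.892 Mbps × 5340 s × 1.12 = 23277.3 Mb
feature film: 18.452 Mbps × 10320 s × 1.12 = 213275.6 Mb
TV episode: 12.692 Mbps × 3180 s × 1.12 = 45203.8 Mb
tutorial video: 2.942 Mbps × 2460 s × 1.12 = 8105.8 Mb
screen recording: 3.592 Mbps × 877 s × 1.12 = 3528.2 Mb
drone footage reel: 76.192 Mbps × 1080 s × 1.12 = 92161.8 Mb
Total: 385552.5 Mb = 48194.1 MB.
= 44.88 GiB.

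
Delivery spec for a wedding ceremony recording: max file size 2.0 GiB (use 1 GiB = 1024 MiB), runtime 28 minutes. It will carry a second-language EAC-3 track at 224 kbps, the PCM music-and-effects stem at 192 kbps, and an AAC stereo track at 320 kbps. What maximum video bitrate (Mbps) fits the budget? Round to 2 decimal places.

9.49 Mbps

Budget: 2.0 GiB = 17179.9 Mb.
28 min = 1680 s
Total bitrate budget: 17179.9 Mb / 1680 s = 10.226 Mbps.
Audio total: 224 + 192 + 320 = 736 kbps = 0.736 Mbps.
Video: 10.226 − 0.736 = 9.490 Mbps.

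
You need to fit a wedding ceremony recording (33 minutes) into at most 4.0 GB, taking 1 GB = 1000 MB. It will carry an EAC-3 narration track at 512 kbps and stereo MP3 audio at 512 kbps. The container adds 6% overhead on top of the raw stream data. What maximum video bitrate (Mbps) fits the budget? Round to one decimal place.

14.2 Mbps

Budget: 4.0 GB = 32000.0 Mb.
Stream payload after overhead: 32000.0 / 1.06 = 30188.7 Mb.
33 min = 1980 s
Total bitrate budget: 30188.7 Mb / 1980 s = 15.247 Mbps.
Audio total: 512 + 512 = 1024 kbps = 1.024 Mbps.
Video: 15.247 − 1.024 = 14.223 Mbps.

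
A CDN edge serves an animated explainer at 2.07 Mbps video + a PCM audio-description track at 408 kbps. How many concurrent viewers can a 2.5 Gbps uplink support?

1008

Audio: 408 kbps = 0.408 Mbps.
Per-viewer media rate: 2.478 Mbps.
2.5 Gbps = 2,500 Mbps; 2,500 / 2.478 = 1008.88 → 1008 viewers.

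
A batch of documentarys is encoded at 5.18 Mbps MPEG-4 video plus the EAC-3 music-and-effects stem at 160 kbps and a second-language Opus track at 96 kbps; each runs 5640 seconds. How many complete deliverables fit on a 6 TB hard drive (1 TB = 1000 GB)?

1565

Audio total: 160 + 96 = 256 kbps = 0.256 Mbps.
Total bitrate: 5.436 Mbps.
Per item: 5.436 Mbps × 5640 s = 30,659 Mb = 3,832 MB.
Capacity: 6 TB = 48,000,000 Mb; 1565.61 items → 1565 complete.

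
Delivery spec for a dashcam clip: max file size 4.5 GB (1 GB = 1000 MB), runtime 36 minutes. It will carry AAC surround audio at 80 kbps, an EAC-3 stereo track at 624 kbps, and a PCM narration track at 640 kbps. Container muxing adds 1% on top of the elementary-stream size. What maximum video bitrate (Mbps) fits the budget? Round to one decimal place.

Budget: 4.5 GB = 36000.0 Mb.
Stream payload after overhead: 36000.0 / 1.01 = 35643.6 Mb.
36 min = 2160 s
Total bitrate budget: 35643.6 Mb / 2160 s = 16.502 Mbps.
Audio total: 80 + 624 + 640 = 1344 kbps = 1.344 Mbps.
Video: 16.502 − 1.344 = 15.158 Mbps.

15.2 Mbps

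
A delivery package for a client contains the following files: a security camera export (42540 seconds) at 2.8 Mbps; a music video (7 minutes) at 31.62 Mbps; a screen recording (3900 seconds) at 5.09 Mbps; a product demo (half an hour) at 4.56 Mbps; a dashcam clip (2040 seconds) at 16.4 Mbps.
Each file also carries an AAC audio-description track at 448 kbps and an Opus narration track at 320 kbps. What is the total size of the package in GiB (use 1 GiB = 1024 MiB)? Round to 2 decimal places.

27.11 GiB

Audio total: 448 + 320 = 768 kbps = 0.768 Mbps.
security camera export: 3.568 Mbps × 42540 s = 151782.7 Mb
music video: 32.388 Mbps × 420 s = 13603.0 Mb
screen recording: 5.858 Mbps × 3900 s = 22846.2 Mb
product demo: 5.328 Mbps × 1800 s = 9590.4 Mb
dashcam clip: 17.168 Mbps × 2040 s = 35022.7 Mb
Total: 232845.0 Mb = 29105.6 MB.
= 27.11 GiB.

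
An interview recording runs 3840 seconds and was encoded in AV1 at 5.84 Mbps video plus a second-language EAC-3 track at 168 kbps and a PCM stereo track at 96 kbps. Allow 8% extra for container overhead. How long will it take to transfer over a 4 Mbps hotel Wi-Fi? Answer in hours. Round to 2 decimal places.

1.76 hours

Audio total: 168 + 96 = 264 kbps = 0.264 Mbps.
Total bitrate: 6.104 Mbps.
File: 6.104 Mbps × 3840 s = 23439.4 Mb.
With 8% container overhead: ×1.08. → 25314.5 Mb.
At 4 Mbps: 25314.5 / 4 = 6328.6 s ≈ 1.76 hours.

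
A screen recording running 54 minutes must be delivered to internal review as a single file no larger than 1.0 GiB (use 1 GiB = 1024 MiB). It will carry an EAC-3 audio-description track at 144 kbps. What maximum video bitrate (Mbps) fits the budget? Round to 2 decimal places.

Budget: 1.0 GiB = 8589.9 Mb.
54 min = 3240 s
Total bitrate budget: 8589.9 Mb / 3240 s = 2.651 Mbps.
Audio: 144 kbps = 0.144 Mbps.
Video: 2.651 − 0.144 = 2.507 Mbps.

2.51 Mbps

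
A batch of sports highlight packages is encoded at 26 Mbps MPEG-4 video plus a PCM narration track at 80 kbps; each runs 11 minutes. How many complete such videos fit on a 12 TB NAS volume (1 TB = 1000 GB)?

11 min = 660 s
Audio: 80 kbps = 0.080 Mbps.
Total bitrate: 26.080 Mbps.
Per item: 26.080 Mbps × 660 s = 17,213 Mb = 2,152 MB.
Capacity: 12 TB = 96,000,000 Mb; 5577.24 items → 5577 complete.

5577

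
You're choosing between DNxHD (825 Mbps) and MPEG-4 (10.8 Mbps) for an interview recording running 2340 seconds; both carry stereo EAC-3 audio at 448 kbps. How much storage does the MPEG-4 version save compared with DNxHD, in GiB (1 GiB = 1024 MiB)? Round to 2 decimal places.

221.80 GiB

Audio: 448 kbps = 0.448 Mbps.
DNxHD: 825.448 Mbps × 2340 s = 1931548.3 Mb = 224.862 GiB.
MPEG-4: 11.248 Mbps × 2340 s = 26320.3 Mb = 3.064 GiB.
Saving: 224.862 − 3.064 = 221.798 GiB.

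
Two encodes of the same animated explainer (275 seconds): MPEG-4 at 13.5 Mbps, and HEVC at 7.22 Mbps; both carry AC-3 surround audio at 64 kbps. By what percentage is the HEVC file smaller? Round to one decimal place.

46.3%

Audio: 64 kbps = 0.064 Mbps.
MPEG-4: 13.564 Mbps × 275 s = 3730.1 Mb = 466.262 MB.
HEVC: 7.284 Mbps × 275 s = 2003.1 Mb = 250.387 MB.
Reduction: (1 − 250.387/466.262) × 100 = 46.30%.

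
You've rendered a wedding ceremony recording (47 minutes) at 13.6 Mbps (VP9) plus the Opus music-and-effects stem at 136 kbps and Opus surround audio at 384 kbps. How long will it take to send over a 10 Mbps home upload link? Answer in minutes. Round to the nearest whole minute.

47 min = 2820 s
Audio total: 136 + 384 = 520 kbps = 0.520 Mbps.
Total bitrate: 14.120 Mbps.
File: 14.120 Mbps × 2820 s = 39818.4 Mb.
At 10 Mbps: 39818.4 / 10 = 3981.8 s ≈ 66.4 minutes.

66 minutes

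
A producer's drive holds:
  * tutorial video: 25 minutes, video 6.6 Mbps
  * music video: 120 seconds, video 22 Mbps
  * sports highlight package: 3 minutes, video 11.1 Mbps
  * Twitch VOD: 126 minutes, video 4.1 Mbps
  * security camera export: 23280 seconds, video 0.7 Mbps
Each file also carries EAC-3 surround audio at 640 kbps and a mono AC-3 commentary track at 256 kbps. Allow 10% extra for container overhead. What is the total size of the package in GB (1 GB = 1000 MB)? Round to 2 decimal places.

Audio total: 640 + 256 = 896 kbps = 0.896 Mbps.
tutorial video: 7.496 Mbps × 1500 s × 1.10 = 12368.4 Mb
music video: 22.896 Mbps × 120 s × 1.10 = 3022.3 Mb
sports highlight package: 11.996 Mbps × 180 s × 1.10 = 2375.2 Mb
Twitch VOD: 4.996 Mbps × 7560 s × 1.10 = 41546.7 Mb
security camera export: 1.596 Mbps × 23280 s × 1.10 = 40870.4 Mb
Total: 100183.0 Mb = 12522.9 MB.
= 12.52 GB.

12.52 GB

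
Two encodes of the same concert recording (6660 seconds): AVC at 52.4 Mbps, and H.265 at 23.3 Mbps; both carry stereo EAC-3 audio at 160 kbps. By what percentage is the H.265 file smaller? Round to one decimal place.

55.4%

Audio: 160 kbps = 0.160 Mbps.
AVC: 52.560 Mbps × 6660 s = 350049.6 Mb = 43.756 GB.
H.265: 23.460 Mbps × 6660 s = 156243.6 Mb = 19.530 GB.
Reduction: (1 − 19.530/43.756) × 100 = 55.37%.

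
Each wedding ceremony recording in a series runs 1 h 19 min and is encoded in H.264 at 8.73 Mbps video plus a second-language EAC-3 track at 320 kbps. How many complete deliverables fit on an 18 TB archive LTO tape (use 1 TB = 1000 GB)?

3356

1 h 19 min = 79 min = 4740 s
Audio: 320 kbps = 0.320 Mbps.
Total bitrate: 9.050 Mbps.
Per item: 9.050 Mbps × 4740 s = 42,897 Mb = 5,362 MB.
Capacity: 18 TB = 144,000,000 Mb; 3356.88 items → 3356 complete.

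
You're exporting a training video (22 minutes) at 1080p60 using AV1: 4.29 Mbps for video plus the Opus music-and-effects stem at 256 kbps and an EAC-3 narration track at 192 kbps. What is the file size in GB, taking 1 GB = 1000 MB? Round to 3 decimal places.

0.782 GB

22 min = 1320 s
Audio total: 256 + 192 = 448 kbps = 0.448 Mbps.
Total bitrate: 4.29 + 0.448 = 4.738 Mbps.
Stream data: 4.738 Mbps × 1320 s = 6254.2 Mb.
6,254 Mb ÷ 8 = 781.8 MB → 0.7818 GB.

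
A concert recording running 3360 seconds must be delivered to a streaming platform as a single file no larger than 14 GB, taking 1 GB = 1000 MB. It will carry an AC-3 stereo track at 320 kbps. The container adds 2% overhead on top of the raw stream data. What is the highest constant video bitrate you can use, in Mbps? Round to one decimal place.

32.4 Mbps

Budget: 14 GB = 112000.0 Mb.
Stream payload after overhead: 112000.0 / 1.02 = 109803.9 Mb.
Total bitrate budget: 109803.9 Mb / 3360 s = 32.680 Mbps.
Audio: 320 kbps = 0.320 Mbps.
Video: 32.680 − 0.320 = 32.360 Mbps.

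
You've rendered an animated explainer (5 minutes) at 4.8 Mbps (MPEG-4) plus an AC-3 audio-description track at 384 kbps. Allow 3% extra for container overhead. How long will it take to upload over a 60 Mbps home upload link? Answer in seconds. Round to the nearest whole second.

5 min = 300 s
Audio: 384 kbps = 0.384 Mbps.
Total bitrate: 5.184 Mbps.
File: 5.184 Mbps × 300 s = 1555.2 Mb.
With 3% container overhead: ×1.03. → 1601.9 Mb.
At 60 Mbps: 1601.9 / 60 = 26.7 s ≈ 26.7 seconds.

27 seconds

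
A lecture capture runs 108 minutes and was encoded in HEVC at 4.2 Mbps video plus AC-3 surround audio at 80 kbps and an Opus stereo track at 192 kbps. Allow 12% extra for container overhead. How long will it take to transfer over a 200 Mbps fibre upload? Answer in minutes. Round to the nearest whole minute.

3 minutes

108 min = 6480 s
Audio total: 80 + 192 = 272 kbps = 0.272 Mbps.
Total bitrate: 4.472 Mbps.
File: 4.472 Mbps × 6480 s = 28978.6 Mb.
With 12% container overhead: ×1.12. → 32456.0 Mb.
At 200 Mbps: 32456.0 / 200 = 162.3 s ≈ 2.7 minutes.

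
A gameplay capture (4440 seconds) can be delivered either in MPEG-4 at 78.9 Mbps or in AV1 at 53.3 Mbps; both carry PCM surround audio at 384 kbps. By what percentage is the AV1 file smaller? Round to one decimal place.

32.3%

Audio: 384 kbps = 0.384 Mbps.
MPEG-4: 79.284 Mbps × 4440 s = 352021.0 Mb = 44.003 GB.
AV1: 53.684 Mbps × 4440 s = 238357.0 Mb = 29.795 GB.
Reduction: (1 − 29.795/44.003) × 100 = 32.29%.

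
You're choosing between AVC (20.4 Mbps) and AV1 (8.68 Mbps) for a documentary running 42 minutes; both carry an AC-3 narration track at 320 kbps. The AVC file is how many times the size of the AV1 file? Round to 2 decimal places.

2.30

42 min = 2520 s
Audio: 320 kbps = 0.320 Mbps.
AVC: 20.720 Mbps × 2520 s = 52214.4 Mb = 6.527 GB.
AV1: 9.000 Mbps × 2520 s = 22680.0 Mb = 2.835 GB.
Ratio: 6.527 / 2.835 = 2.302.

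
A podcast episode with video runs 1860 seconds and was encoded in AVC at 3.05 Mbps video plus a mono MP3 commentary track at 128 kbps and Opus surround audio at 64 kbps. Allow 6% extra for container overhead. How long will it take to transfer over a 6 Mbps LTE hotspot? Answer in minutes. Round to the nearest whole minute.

18 minutes

Audio total: 128 + 64 = 192 kbps = 0.192 Mbps.
Total bitrate: 3.242 Mbps.
File: 3.242 Mbps × 1860 s = 6030.1 Mb.
With 6% container overhead: ×1.06. → 6391.9 Mb.
At 6 Mbps: 6391.9 / 6 = 1065.3 s ≈ 17.8 minutes.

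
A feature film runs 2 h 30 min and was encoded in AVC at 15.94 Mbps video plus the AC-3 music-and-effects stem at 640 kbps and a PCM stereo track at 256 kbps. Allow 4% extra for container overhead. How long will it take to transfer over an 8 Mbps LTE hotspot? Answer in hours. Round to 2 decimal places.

5.47 hours

2 h 30 min = 150 min = 9000 s
Audio total: 640 + 256 = 896 kbps = 0.896 Mbps.
Total bitrate: 16.836 Mbps.
File: 16.836 Mbps × 9000 s = 151524.0 Mb.
With 4% container overhead: ×1.04. → 157585.0 Mb.
At 8 Mbps: 157585.0 / 8 = 19698.1 s ≈ 5.47 hours.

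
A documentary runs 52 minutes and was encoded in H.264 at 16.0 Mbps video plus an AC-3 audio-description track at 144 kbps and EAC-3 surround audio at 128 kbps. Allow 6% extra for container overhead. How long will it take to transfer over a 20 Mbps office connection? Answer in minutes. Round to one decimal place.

52 min = 3120 s
Audio total: 144 + 128 = 272 kbps = 0.272 Mbps.
Total bitrate: 16.272 Mbps.
File: 16.272 Mbps × 3120 s = 50768.6 Mb.
With 6% container overhead: ×1.06. → 53814.8 Mb.
At 20 Mbps: 53814.8 / 20 = 2690.7 s ≈ 44.8 minutes.

44.8 minutes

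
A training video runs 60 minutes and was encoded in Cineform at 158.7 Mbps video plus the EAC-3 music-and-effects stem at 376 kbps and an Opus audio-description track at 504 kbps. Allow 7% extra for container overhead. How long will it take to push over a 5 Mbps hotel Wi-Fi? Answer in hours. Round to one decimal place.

60 min = 3600 s
Audio total: 376 + 504 = 880 kbps = 0.880 Mbps.
Total bitrate: 159.580 Mbps.
File: 159.580 Mbps × 3600 s = 574488.0 Mb.
With 7% container overhead: ×1.07. → 614702.2 Mb.
At 5 Mbps: 614702.2 / 5 = 122940.4 s ≈ 34.2 hours.

34.2 hours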